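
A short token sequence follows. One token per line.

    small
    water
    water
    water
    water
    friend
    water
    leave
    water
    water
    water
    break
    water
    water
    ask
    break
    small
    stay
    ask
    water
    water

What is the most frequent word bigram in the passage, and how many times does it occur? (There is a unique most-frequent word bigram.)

"water water", 7 times

Bigram frequencies (highest first):
  water water: 7
  small water: 1
  water friend: 1
  friend water: 1
  water leave: 1
  leave water: 1
  … (8 more, each ≤ 1)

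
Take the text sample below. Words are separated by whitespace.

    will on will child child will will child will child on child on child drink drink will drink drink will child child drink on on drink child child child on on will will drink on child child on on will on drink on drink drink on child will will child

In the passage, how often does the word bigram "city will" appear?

0

Scanning the 49 overlapping bigram windows for "city will":
  (none found)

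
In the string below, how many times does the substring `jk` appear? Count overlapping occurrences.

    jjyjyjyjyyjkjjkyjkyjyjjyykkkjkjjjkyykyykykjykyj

Sliding a length-2 window over the 47 characters (46 positions):
  position 11–12: jk
  position 14–15: jk
  position 17–18: jk
  position 29–30: jk
  position 33–34: jk

5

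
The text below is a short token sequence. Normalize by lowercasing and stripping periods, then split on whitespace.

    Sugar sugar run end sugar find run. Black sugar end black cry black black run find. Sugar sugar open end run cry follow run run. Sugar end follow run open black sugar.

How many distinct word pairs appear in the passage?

32 tokens → 31 bigram windows in total.
Repeated bigrams (each contributes count−1 duplicates):
  black sugar: 2
  follow run: 2
  sugar end: 2
  sugar sugar: 2
4 duplicate windows → 31 − 4 = 27 distinct.

27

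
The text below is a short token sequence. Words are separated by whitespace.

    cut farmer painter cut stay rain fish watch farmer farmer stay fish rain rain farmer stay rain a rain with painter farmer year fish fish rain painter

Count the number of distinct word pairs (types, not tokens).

23

27 tokens → 26 bigram windows in total.
Repeated bigrams (each contributes count−1 duplicates):
  farmer stay: 2
  fish rain: 2
  stay rain: 2
3 duplicate windows → 26 − 3 = 23 distinct.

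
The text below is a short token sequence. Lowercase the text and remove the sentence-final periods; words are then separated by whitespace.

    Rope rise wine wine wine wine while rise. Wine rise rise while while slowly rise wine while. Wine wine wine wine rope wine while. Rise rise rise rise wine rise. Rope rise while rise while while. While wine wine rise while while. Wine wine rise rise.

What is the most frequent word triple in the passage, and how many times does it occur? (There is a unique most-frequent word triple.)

"wine wine wine", 4 times

Trigram frequencies (highest first):
  wine wine wine: 4
  rise while while: 3
  while wine wine: 3
  wine while rise: 2
  rise wine rise: 2
  wine rise rise: 2
  … (25 more, each ≤ 2)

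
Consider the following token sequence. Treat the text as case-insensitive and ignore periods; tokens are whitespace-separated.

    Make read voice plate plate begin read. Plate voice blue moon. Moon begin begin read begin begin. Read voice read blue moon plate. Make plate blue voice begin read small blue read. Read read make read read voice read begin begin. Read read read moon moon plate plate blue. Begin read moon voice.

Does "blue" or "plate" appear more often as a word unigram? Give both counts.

"blue": 5 occurrences
"plate": 7 occurrences

"plate" (7 vs 5)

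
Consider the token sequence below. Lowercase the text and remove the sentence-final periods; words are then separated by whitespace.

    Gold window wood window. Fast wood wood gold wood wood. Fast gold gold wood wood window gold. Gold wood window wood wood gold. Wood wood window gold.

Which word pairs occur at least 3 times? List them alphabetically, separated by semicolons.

gold wood; wood window; wood wood

Bigram counts meeting the condition (at least 3 times):
  gold wood: 4
  wood window: 4
  wood wood: 5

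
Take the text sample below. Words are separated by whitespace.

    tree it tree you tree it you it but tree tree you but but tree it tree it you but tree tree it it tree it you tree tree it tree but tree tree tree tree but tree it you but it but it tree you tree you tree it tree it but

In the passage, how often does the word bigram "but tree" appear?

Scanning the 52 overlapping bigram windows for "but tree":
  position 9–10: but tree
  position 14–15: but tree
  position 20–21: but tree
  position 32–33: but tree
  position 37–38: but tree

5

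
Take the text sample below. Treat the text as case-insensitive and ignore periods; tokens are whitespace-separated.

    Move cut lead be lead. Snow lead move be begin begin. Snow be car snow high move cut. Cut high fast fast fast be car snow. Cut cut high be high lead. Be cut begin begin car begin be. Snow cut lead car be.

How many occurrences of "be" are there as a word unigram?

Scanning the 44 tokens for "be":
  position 4: be
  position 9: be
  position 13: be
  position 24: be
  position 30: be
  position 33: be
  position 39: be
  position 44: be

8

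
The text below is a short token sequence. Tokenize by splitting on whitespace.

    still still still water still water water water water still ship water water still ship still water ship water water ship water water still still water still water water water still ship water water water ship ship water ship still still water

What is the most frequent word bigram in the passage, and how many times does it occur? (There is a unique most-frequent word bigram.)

"water water", 10 times

Bigram frequencies (highest first):
  water water: 10
  still water: 6
  water still: 6
  ship water: 5
  still still: 4
  water ship: 4
  … (3 more, each ≤ 3)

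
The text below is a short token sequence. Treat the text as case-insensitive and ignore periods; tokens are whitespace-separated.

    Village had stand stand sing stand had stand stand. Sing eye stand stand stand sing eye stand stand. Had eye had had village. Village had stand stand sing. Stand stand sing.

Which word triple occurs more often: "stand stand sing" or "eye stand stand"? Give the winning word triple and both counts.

"stand stand sing": 5 occurrences
"eye stand stand": 2 occurrences

"stand stand sing" (5 vs 2)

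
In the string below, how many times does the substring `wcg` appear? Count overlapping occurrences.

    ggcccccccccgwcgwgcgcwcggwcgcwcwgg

3

Sliding a length-3 window over the 33 characters (31 positions):
  position 13–15: wcg
  position 21–23: wcg
  position 25–27: wcg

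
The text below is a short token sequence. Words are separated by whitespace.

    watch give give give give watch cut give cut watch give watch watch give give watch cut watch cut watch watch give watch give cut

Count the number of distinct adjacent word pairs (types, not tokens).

8

25 tokens → 24 bigram windows in total.
Repeated bigrams (each contributes count−1 duplicates):
  watch give: 5
  give give: 4
  give watch: 4
  cut watch: 3
  watch cut: 3
  give cut: 2
  watch watch: 2
16 duplicate windows → 24 − 16 = 8 distinct.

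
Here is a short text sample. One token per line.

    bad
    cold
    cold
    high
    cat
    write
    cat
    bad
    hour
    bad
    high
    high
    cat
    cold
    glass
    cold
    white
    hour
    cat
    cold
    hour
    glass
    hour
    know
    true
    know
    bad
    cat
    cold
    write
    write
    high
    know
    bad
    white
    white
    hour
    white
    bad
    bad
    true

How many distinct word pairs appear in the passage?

41 tokens → 40 bigram windows in total.
Repeated bigrams (each contributes count−1 duplicates):
  cat cold: 3
  high cat: 2
  know bad: 2
  white hour: 2
5 duplicate windows → 40 − 5 = 35 distinct.

35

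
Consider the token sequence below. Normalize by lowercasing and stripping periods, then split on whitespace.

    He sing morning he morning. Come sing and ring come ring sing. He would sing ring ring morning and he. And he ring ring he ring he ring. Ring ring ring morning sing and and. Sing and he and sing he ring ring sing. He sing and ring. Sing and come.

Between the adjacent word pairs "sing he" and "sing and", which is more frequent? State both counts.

"sing he": 3 occurrences
"sing and": 5 occurrences

"sing and" (5 vs 3)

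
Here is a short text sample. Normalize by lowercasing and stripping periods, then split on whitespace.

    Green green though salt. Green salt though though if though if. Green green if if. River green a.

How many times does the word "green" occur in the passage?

Scanning the 18 tokens for "green":
  position 1: green
  position 2: green
  position 5: green
  position 12: green
  position 13: green
  position 17: green

6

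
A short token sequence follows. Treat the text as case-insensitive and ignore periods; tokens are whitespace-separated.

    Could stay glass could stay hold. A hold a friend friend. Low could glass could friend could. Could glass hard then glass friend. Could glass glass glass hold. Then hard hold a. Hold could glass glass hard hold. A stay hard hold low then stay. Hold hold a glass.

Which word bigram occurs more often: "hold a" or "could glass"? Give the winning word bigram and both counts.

"hold a": 5 occurrences
"could glass": 4 occurrences

"hold a" (5 vs 4)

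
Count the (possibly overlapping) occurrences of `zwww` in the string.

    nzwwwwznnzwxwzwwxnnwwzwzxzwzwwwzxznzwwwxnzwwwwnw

Sliding a length-4 window over the 48 characters (45 positions):
  position 2–5: zwww
  position 28–31: zwww
  position 36–39: zwww
  position 42–45: zwww

4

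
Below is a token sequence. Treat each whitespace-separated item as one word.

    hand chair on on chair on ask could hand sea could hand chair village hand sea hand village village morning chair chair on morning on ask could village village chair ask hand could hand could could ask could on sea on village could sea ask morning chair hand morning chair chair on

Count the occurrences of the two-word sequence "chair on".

4

Scanning the 51 overlapping bigram windows for "chair on":
  position 2–3: chair on
  position 5–6: chair on
  position 22–23: chair on
  position 51–52: chair on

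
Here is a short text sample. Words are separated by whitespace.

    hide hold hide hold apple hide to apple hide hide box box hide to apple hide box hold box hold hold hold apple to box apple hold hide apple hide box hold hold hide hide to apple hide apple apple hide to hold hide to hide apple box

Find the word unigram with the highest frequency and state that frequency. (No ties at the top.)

Unigram frequencies (highest first):
  hide: 15
  hold: 10
  apple: 10
  box: 7
  to: 6

"hide", 15 times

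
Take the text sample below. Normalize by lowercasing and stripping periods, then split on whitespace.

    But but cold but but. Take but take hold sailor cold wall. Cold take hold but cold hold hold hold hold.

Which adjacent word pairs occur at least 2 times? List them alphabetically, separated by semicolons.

but but; but cold; but take; hold hold; take hold

Bigram counts meeting the condition (at least 2 times):
  but but: 2
  but cold: 2
  but take: 2
  hold hold: 3
  take hold: 2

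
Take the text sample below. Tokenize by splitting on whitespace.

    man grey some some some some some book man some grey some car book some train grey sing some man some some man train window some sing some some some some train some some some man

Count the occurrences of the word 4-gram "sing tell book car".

0

Scanning the 33 overlapping 4-gram windows for "sing tell book car":
  (none found)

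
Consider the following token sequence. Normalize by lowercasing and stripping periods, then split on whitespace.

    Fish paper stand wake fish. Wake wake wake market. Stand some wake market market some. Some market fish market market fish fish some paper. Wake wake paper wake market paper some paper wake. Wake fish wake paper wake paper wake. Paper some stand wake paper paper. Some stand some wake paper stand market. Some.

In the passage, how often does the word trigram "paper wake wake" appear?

Scanning the 52 overlapping trigram windows for "paper wake wake":
  position 24–26: paper wake wake
  position 32–34: paper wake wake

2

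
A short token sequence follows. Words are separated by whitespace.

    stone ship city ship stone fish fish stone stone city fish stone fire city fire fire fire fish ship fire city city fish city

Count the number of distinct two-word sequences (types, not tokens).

19

24 tokens → 23 bigram windows in total.
Repeated bigrams (each contributes count−1 duplicates):
  city fish: 2
  fire city: 2
  fire fire: 2
  fish stone: 2
4 duplicate windows → 23 − 4 = 19 distinct.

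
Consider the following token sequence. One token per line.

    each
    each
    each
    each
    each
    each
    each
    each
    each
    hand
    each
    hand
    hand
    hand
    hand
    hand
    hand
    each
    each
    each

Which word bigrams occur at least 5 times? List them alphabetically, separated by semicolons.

each each; hand hand

Bigram counts meeting the condition (at least 5 times):
  each each: 10
  hand hand: 5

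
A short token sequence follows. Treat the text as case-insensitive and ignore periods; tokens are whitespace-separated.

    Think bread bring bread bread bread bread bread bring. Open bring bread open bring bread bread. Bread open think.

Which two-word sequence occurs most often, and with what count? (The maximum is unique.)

Bigram frequencies (highest first):
  bread bread: 6
  bring bread: 3
  bread bring: 2
  open bring: 2
  bread open: 2
  think bread: 1
  … (2 more, each ≤ 1)

"bread bread", 6 times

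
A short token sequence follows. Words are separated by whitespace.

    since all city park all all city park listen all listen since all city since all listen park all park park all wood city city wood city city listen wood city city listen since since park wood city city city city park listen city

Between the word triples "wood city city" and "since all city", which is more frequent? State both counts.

"wood city city" (4 vs 2)

"wood city city": 4 occurrences
"since all city": 2 occurrences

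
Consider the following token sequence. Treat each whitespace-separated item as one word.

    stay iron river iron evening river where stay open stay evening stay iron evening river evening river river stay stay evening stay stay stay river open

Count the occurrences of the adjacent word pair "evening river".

3

Scanning the 25 overlapping bigram windows for "evening river":
  position 5–6: evening river
  position 14–15: evening river
  position 16–17: evening river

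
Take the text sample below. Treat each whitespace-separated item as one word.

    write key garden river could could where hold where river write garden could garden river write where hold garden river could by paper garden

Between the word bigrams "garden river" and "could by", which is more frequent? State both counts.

"garden river" (3 vs 1)

"garden river": 3 occurrences
"could by": 1 occurrence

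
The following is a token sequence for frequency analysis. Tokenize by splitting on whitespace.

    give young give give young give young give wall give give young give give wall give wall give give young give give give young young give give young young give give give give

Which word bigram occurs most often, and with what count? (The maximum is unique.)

Bigram frequencies (highest first):
  give give: 10
  give young: 7
  young give: 7
  give wall: 3
  wall give: 3
  young young: 2

"give give", 10 times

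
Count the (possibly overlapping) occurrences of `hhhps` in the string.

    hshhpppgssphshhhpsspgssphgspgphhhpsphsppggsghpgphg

Sliding a length-5 window over the 50 characters (46 positions):
  position 14–18: hhhps
  position 31–35: hhhps

2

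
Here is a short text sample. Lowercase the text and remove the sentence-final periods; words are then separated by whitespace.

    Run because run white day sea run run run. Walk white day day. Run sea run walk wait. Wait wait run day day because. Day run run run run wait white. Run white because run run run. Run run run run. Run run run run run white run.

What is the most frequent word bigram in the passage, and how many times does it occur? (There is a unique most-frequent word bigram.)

"run run", 16 times

Bigram frequencies (highest first):
  run run: 16
  run white: 3
  because run: 2
  white day: 2
  sea run: 2
  run walk: 2
  … (16 more, each ≤ 2)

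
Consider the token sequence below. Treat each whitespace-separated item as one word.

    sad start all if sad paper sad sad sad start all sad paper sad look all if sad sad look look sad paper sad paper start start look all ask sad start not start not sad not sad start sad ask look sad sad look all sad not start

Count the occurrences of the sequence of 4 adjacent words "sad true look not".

Scanning the 46 overlapping 4-gram windows for "sad true look not":
  (none found)

0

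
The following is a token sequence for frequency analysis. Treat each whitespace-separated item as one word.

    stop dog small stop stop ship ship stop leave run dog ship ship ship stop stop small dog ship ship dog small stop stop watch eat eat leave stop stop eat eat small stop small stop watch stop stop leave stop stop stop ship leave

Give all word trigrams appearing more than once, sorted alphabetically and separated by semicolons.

Trigram counts meeting the condition (more than once):
  dog ship ship: 2
  dog small stop: 2
  leave stop stop: 2
  ship ship stop: 2
  small stop stop: 2
  stop stop ship: 2

dog ship ship; dog small stop; leave stop stop; ship ship stop; small stop stop; stop stop ship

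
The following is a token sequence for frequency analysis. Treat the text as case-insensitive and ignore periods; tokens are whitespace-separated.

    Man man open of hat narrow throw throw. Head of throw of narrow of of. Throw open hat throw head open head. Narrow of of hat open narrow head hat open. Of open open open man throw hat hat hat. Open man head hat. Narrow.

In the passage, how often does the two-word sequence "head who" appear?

0

Scanning the 44 overlapping bigram windows for "head who":
  (none found)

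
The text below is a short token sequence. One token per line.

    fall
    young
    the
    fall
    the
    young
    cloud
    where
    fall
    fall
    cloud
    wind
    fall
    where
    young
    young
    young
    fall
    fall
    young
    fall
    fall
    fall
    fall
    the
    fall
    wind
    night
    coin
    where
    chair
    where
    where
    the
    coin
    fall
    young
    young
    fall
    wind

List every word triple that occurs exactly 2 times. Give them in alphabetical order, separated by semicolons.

fall fall fall; young fall fall; young young fall

Trigram counts meeting the condition (exactly 2 times):
  fall fall fall: 2
  young fall fall: 2
  young young fall: 2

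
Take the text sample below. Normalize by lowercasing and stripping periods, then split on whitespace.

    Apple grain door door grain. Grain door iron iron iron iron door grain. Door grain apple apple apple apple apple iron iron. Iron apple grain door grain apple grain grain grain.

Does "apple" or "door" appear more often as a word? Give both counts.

"apple" (8 vs 6)

"apple": 8 occurrences
"door": 6 occurrences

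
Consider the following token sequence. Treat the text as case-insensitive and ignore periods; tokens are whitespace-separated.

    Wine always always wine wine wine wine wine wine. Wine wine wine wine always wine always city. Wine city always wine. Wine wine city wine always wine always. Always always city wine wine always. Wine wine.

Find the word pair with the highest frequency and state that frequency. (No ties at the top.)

Bigram frequencies (highest first):
  wine wine: 13
  wine always: 6
  always wine: 5
  always always: 3
  city wine: 3
  always city: 2
  … (2 more, each ≤ 2)

"wine wine", 13 times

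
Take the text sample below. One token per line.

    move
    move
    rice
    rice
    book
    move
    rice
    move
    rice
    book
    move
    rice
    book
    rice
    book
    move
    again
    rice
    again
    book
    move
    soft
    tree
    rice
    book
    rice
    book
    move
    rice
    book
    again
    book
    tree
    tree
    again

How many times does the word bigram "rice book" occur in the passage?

7

Scanning the 34 overlapping bigram windows for "rice book":
  position 4–5: rice book
  position 9–10: rice book
  position 12–13: rice book
  position 14–15: rice book
  position 24–25: rice book
  position 26–27: rice book
  position 29–30: rice book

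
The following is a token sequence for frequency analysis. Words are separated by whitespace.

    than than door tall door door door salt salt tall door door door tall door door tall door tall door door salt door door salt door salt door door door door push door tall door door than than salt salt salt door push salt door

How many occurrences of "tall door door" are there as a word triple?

Scanning the 43 overlapping trigram windows for "tall door door":
  position 4–6: tall door door
  position 10–12: tall door door
  position 14–16: tall door door
  position 19–21: tall door door
  position 34–36: tall door door

5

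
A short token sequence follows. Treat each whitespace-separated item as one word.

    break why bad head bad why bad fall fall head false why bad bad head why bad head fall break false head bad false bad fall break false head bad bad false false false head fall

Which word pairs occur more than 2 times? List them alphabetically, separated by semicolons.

Bigram counts meeting the condition (more than 2 times):
  bad head: 3
  false head: 3
  head bad: 3
  why bad: 4

bad head; false head; head bad; why bad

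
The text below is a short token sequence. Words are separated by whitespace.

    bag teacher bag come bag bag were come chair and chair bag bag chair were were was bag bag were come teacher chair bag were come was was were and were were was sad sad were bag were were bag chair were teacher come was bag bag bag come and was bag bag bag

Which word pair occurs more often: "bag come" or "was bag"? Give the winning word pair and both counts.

"was bag" (3 vs 2)

"bag come": 2 occurrences
"was bag": 3 occurrences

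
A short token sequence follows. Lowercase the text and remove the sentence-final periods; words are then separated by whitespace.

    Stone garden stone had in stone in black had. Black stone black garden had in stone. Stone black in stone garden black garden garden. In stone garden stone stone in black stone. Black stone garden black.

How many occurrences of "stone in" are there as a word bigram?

Scanning the 35 overlapping bigram windows for "stone in":
  position 6–7: stone in
  position 29–30: stone in

2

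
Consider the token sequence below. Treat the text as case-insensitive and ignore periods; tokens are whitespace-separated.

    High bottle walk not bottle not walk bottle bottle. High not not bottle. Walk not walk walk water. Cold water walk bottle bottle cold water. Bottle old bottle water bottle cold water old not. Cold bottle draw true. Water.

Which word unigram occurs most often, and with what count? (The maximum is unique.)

"bottle", 11 times

Unigram frequencies (highest first):
  bottle: 11
  walk: 6
  not: 6
  water: 6
  cold: 4
  high: 2
  … (3 more, each ≤ 2)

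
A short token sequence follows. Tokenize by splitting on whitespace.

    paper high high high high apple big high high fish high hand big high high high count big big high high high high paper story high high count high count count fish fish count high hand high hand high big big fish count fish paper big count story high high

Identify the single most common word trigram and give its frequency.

"high high high", 5 times

Trigram frequencies (highest first):
  high high high: 5
  big high high: 3
  high high count: 2
  story high high: 2
  high hand high: 2
  paper high high: 1
  … (33 more, each ≤ 1)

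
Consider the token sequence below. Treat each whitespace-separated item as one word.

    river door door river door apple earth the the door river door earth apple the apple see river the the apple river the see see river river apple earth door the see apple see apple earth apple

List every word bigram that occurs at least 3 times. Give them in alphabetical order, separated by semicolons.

Bigram counts meeting the condition (at least 3 times):
  apple earth: 3
  river door: 3

apple earth; river door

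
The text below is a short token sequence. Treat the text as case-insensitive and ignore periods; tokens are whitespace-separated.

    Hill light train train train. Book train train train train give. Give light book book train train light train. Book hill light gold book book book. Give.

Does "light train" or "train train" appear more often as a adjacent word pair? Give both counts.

"light train": 2 occurrences
"train train": 6 occurrences

"train train" (6 vs 2)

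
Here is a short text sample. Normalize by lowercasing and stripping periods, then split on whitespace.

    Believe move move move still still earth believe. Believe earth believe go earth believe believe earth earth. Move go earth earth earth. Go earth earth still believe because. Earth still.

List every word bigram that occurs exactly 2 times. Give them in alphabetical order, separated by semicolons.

believe believe; believe earth; earth still; move move

Bigram counts meeting the condition (exactly 2 times):
  believe believe: 2
  believe earth: 2
  earth still: 2
  move move: 2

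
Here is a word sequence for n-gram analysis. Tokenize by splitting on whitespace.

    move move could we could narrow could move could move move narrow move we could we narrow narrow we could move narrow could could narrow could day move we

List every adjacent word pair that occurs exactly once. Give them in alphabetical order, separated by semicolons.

could could; could day; day move; narrow move; narrow narrow; narrow we; we narrow

Bigram counts meeting the condition (exactly once):
  could could: 1
  could day: 1
  day move: 1
  narrow move: 1
  narrow narrow: 1
  narrow we: 1
  we narrow: 1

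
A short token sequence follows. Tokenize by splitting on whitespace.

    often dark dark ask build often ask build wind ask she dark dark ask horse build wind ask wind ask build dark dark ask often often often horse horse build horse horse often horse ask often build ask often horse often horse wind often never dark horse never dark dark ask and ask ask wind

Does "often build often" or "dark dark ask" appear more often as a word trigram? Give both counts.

"dark dark ask" (4 vs 0)

"often build often": 0 occurrences
"dark dark ask": 4 occurrences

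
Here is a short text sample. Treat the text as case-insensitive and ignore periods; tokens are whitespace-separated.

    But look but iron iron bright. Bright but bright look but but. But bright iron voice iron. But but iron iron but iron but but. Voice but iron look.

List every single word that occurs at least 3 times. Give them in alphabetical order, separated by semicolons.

bright; but; iron; look

Unigram counts meeting the condition (at least 3 times):
  bright: 4
  but: 12
  iron: 8
  look: 3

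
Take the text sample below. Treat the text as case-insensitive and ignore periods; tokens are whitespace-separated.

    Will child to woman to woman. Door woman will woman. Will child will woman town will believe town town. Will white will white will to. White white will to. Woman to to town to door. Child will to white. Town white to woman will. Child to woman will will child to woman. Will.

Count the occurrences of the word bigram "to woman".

6

Scanning the 52 overlapping bigram windows for "to woman":
  position 3–4: to woman
  position 5–6: to woman
  position 29–30: to woman
  position 42–43: to woman
  position 46–47: to woman
  position 51–52: to woman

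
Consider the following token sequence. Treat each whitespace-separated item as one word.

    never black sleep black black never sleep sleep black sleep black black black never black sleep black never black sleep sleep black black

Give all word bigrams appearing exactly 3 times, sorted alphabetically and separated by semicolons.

black never; never black

Bigram counts meeting the condition (exactly 3 times):
  black never: 3
  never black: 3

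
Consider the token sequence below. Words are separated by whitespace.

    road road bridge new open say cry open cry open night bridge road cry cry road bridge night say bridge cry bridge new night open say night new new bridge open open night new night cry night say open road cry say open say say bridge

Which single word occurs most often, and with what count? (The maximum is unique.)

"open", 8 times

Unigram frequencies (highest first):
  open: 8
  bridge: 7
  say: 7
  cry: 7
  night: 7
  road: 5
  … (1 more, each ≤ 5)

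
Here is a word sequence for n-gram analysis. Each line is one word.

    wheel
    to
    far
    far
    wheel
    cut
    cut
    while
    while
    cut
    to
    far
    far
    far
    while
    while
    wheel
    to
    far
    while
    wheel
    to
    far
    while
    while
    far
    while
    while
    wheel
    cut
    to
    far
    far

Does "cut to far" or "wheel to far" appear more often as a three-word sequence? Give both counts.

"cut to far": 2 occurrences
"wheel to far": 3 occurrences

"wheel to far" (3 vs 2)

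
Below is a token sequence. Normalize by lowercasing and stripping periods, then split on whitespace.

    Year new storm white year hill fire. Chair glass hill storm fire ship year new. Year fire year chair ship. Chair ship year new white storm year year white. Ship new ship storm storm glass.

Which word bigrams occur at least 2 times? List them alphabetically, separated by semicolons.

Bigram counts meeting the condition (at least 2 times):
  chair ship: 2
  ship year: 2
  year new: 3

chair ship; ship year; year new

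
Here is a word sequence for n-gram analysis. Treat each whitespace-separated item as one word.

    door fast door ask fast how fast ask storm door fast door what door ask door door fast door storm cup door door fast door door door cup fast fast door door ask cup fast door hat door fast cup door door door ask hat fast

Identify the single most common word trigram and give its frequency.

"door fast door", 4 times

Trigram frequencies (highest first):
  door fast door: 4
  door door fast: 2
  cup door door: 2
  fast door door: 2
  door door door: 2
  door door ask: 2
  … (30 more, each ≤ 1)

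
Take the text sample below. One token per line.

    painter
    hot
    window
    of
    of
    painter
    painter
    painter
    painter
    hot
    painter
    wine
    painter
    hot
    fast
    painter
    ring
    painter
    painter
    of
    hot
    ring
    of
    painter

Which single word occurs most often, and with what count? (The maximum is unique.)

Unigram frequencies (highest first):
  painter: 11
  hot: 4
  of: 4
  ring: 2
  window: 1
  wine: 1
  … (1 more, each ≤ 1)

"painter", 11 times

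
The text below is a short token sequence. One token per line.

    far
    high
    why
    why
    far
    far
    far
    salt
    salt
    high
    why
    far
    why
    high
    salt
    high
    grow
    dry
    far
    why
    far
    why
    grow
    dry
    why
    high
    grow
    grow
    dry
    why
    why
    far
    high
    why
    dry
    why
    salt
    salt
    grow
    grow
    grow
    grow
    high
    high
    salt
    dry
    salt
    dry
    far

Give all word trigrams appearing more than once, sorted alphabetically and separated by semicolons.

Trigram counts meeting the condition (more than once):
  far high why: 2
  grow dry why: 2
  grow grow grow: 2
  why far why: 2
  why why far: 2

far high why; grow dry why; grow grow grow; why far why; why why far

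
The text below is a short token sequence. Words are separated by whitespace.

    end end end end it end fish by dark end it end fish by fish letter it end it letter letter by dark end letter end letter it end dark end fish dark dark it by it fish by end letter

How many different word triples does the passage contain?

41 tokens → 39 trigram windows in total.
Repeated trigrams (each contributes count−1 duplicates):
  by dark end: 2
  end end end: 2
  end fish by: 2
  end it end: 2
  it end fish: 2
  letter it end: 2
6 duplicate windows → 39 − 6 = 33 distinct.

33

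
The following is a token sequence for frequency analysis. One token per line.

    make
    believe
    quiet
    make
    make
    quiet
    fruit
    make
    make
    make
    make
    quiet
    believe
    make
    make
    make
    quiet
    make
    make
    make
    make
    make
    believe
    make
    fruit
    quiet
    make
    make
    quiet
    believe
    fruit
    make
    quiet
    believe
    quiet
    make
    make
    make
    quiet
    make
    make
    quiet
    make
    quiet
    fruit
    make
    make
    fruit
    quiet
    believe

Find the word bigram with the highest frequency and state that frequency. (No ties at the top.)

"make make", 15 times

Bigram frequencies (highest first):
  make make: 15
  make quiet: 8
  quiet make: 6
  quiet believe: 4
  fruit make: 3
  make believe: 2
  … (6 more, each ≤ 2)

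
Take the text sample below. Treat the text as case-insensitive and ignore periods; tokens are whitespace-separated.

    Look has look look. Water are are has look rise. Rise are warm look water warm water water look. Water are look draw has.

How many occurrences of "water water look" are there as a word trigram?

1

Scanning the 22 overlapping trigram windows for "water water look":
  position 17–19: water water look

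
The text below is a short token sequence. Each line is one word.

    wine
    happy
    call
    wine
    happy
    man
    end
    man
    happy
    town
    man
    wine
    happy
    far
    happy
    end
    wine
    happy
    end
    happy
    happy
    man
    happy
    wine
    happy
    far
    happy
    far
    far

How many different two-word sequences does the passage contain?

18

29 tokens → 28 bigram windows in total.
Repeated bigrams (each contributes count−1 duplicates):
  wine happy: 5
  happy far: 3
  far happy: 2
  happy end: 2
  happy man: 2
  man happy: 2
10 duplicate windows → 28 − 10 = 18 distinct.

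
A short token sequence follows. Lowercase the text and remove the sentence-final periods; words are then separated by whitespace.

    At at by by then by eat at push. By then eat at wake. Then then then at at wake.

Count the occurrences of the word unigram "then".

Scanning the 20 tokens for "then":
  position 5: then
  position 11: then
  position 15: then
  position 16: then
  position 17: then

5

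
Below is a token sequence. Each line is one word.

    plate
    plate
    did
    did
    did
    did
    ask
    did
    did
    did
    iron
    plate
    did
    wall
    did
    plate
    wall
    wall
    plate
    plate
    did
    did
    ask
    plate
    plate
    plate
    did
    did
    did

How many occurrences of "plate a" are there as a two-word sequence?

0

Scanning the 28 overlapping bigram windows for "plate a":
  (none found)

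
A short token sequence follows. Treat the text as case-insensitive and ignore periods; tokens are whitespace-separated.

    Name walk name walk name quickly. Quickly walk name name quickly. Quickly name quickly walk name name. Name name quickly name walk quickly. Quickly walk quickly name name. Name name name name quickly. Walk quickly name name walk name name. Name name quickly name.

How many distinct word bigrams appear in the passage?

44 tokens → 43 bigram windows in total.
Repeated bigrams (each contributes count−1 duplicates):
  name name: 13
  name quickly: 6
  quickly name: 5
  walk name: 5
  name walk: 4
  quickly walk: 4
  quickly quickly: 3
  walk quickly: 3
35 duplicate windows → 43 − 35 = 8 distinct.

8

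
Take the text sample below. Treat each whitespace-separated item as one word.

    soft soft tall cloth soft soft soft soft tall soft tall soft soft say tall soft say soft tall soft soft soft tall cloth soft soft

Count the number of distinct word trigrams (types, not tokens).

26 tokens → 24 trigram windows in total.
Repeated trigrams (each contributes count−1 duplicates):
  soft soft soft: 3
  soft soft tall: 3
  soft tall soft: 3
  cloth soft soft: 2
  soft tall cloth: 2
  tall cloth soft: 2
  tall soft soft: 2
10 duplicate windows → 24 − 10 = 14 distinct.

14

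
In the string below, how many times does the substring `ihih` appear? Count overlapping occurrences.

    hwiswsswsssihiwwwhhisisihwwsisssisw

Sliding a length-4 window over the 35 characters (32 positions):
  (no match at any position)

0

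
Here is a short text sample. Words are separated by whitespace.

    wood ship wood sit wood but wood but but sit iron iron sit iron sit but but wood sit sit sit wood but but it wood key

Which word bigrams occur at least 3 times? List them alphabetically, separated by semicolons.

Bigram counts meeting the condition (at least 3 times):
  but but: 3
  wood but: 3

but but; wood but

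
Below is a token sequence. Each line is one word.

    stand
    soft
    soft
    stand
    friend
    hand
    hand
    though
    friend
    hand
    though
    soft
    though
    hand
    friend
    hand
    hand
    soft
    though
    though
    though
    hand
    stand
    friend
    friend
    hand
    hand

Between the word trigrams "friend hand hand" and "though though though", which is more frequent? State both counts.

"friend hand hand": 3 occurrences
"though though though": 1 occurrence

"friend hand hand" (3 vs 1)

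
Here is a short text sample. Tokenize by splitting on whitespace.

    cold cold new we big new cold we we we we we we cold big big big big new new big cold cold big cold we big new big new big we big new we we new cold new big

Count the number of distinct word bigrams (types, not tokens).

40 tokens → 39 bigram windows in total.
Repeated bigrams (each contributes count−1 duplicates):
  we we: 6
  big new: 5
  new big: 4
  big big: 3
  we big: 3
  big cold: 2
  cold big: 2
  cold cold: 2
  … (4 more repeated)
23 duplicate windows → 39 − 23 = 16 distinct.

16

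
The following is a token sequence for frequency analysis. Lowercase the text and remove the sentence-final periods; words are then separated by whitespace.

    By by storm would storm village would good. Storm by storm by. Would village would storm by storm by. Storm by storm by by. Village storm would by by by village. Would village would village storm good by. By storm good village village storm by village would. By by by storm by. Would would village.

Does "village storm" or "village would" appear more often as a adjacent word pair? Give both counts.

"village storm": 3 occurrences
"village would": 5 occurrences

"village would" (5 vs 3)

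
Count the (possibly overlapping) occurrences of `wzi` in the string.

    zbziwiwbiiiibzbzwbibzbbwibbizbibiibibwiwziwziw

2

Sliding a length-3 window over the 46 characters (44 positions):
  position 40–42: wzi
  position 43–45: wzi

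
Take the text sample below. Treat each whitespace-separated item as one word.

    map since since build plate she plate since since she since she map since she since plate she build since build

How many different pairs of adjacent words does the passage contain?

21 tokens → 20 bigram windows in total.
Repeated bigrams (each contributes count−1 duplicates):
  since she: 3
  map since: 2
  plate she: 2
  she since: 2
  since build: 2
  since since: 2
7 duplicate windows → 20 − 7 = 13 distinct.

13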